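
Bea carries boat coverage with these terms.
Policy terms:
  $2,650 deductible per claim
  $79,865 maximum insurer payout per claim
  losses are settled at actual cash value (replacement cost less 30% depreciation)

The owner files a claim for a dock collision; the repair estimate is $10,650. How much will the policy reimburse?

Depreciate 30%: the covered value is $10,650 × 0.7 = $7,455.
After the deductible, $7,455 − $2,650 = $4,805 remains.
$4,805 ≤ $79,865, so the limit doesn't bind; insurer pays $4,805.

$4,805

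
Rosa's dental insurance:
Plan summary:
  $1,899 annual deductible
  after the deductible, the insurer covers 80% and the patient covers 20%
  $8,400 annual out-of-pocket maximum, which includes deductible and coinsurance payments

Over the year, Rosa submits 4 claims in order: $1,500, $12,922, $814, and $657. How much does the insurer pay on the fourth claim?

$525.60

#1 ($1,500): fully absorbed by the deductible. Cost to patient: $1,500. OOP to date $1,500. Plan pays $1,500 − $1,500 = $0.
#2 ($12,922): deductible takes $399, $12,523 remains; 20% of $12,523 = $2,504.60. Cost to patient: $2,903.60. OOP to date $4,403.60. Plan pays $12,922 − $2,903.60 = $10,018.40.
#3 ($814): 20% coinsurance on $814 = $162.80. Cost to patient: $162.80. OOP to date $4,566.40. Insurer: $814 − $162.80 = $651.20.
#4 ($657): deductible already satisfied, so patient's share is 20% × $657 = $131.40. Cost to patient: $131.40. OOP to date $4,697.80. Insurer: $657 − $131.40 = $525.60.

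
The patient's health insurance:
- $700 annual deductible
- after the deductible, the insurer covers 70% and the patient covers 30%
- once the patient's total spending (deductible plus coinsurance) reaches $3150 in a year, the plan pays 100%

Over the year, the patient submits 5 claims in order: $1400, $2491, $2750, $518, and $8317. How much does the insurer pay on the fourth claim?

$362.60

#1 ($1400): $700 to deductible, leaving $700; coinsurance $700 × 30% = $210. Cost to patient: $910. OOP to date $910. Plan pays $1400 − $910 = $490.
#2 ($2491): deductible met; 30% of $2491 = $747.30. Patient owes $747.30 (running OOP $1657.30). Plan pays $2491 − $747.30 = $1743.70.
#3 ($2750): 30% coinsurance on $2750 = $825. Patient pays $825; OOP now $2482.30. Insurer: $2750 − $825 = $1925.
#4 ($518): deductible already satisfied, so patient's share is 30% × $518 = $155.40. Cost to patient: $155.40. OOP to date $2637.70. Insurer: $518 − $155.40 = $362.60.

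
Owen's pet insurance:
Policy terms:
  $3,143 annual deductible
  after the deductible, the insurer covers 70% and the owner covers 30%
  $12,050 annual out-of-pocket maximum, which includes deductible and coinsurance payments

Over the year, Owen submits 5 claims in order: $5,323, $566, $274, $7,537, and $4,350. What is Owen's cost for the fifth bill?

$1,305

Bill 1, $5,323: $3,143 finishes the deductible; $2,180 goes to coinsurance; coinsurance $2,180 × 30% = $654. Owner owes $3,797 (running OOP $3,797).
Bill 2, $566: deductible met; 30% of $566 = $169.80. Owner pays $169.80; OOP now $3,966.80.
Bill 3, $274: 30% coinsurance on $274 = $82.20. Owner pays $82.20; OOP now $4,049.
Bill 4, $7,537: deductible met; 30% of $7,537 = $2,261.10. Owner pays $2,261.10; OOP now $6,310.10.
Bill 5, $4,350: deductible already satisfied, so owner's share is 30% × $4,350 = $1,305. Owner pays $1,305; OOP now $7,615.10.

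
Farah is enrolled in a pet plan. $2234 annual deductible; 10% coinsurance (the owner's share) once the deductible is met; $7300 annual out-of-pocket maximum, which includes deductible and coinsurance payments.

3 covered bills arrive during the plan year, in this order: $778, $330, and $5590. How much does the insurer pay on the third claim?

$4017.60

Claim 1 — $778: fully absorbed by the deductible. Owner owes $778 (running OOP $778). Insurer: $778 − $778 = $0.
Claim 2 — $330: fully absorbed by the deductible. Owner owes $330 (running OOP $1108). Insurer: $330 − $330 = $0.
Claim 3 — $5590: $1126 finishes the deductible; $4464 goes to coinsurance; owner's 10% is $446.40. Owner owes $1572.40 (running OOP $2680.40). Insurer: $5590 − $1572.40 = $4017.60.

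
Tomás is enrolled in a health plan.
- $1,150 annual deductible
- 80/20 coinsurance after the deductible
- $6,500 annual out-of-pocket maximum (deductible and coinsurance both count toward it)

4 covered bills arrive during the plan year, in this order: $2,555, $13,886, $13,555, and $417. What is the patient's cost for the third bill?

Claim 1 ($2,555): deductible takes $1,150, $1,405 remains; 20% of $1,405 = $281. Patient pays $1,431; OOP now $1,431.
Claim 2 ($13,886): 20% coinsurance on $13,886 = $2,777.20. Patient pays $2,777.20; OOP now $4,208.20.
Claim 3 ($13,555): 20% coinsurance on $13,555 = $2,711. OOP would hit $6,919.20 > $6,500, so the cap limits the patient to $6,500 − $4,208.20 = $2,291.80.

$2,291.80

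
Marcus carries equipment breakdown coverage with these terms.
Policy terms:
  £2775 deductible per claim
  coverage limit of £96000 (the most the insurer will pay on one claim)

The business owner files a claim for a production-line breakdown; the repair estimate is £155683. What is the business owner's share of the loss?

£59683

Subtract the deductible: £155683 − £2775 = £152908.
Since £152908 > £96000, the payout is capped at £96000.
The business owner bears the rest of the original loss: £155683 − £96000 = £59683.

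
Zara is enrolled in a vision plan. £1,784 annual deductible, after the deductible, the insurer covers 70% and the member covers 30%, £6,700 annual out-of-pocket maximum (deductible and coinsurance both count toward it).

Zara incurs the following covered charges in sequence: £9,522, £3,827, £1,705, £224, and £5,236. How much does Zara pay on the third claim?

£511.50

Claim 1 (£9,522): deductible takes £1,784, £7,738 remains; member's 30% is £2,321.40. Member pays £4,105.40; OOP now £4,105.40.
Claim 2 (£3,827): deductible met; 30% of £3,827 = £1,148.10. Member pays £1,148.10; OOP now £5,253.50.
Claim 3 (£1,705): 30% coinsurance on £1,705 = £511.50. Member owes £511.50 (running OOP £5,765).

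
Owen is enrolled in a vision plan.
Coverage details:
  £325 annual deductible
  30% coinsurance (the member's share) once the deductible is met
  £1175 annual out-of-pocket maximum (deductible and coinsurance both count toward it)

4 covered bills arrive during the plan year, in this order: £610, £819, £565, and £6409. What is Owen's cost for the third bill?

Claim 1 — £610: £325 to deductible, leaving £285; member's 30% is £85.50. Member owes £410.50 (running OOP £410.50).
Claim 2 — £819: deductible met; 30% of £819 = £245.70. Cost to member: £245.70. OOP to date £656.20.
Claim 3 — £565: deductible already satisfied, so member's share is 30% × £565 = £169.50. Cost to member: £169.50. OOP to date £825.70.

£169.50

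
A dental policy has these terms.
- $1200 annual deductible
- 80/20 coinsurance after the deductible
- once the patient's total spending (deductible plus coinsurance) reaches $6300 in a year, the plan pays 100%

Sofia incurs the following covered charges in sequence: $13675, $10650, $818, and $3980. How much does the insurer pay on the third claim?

Claim 1 — $13675: deductible takes $1200, $12475 remains; 20% of $12475 = $2495. Cost to patient: $3695. OOP to date $3695. Insurer: $13675 − $3695 = $9980.
Claim 2 — $10650: deductible already satisfied, so patient's share is 20% × $10650 = $2130. Cost to patient: $2130. OOP to date $5825. Insurer: $10650 − $2130 = $8520.
Claim 3 — $818: deductible met; 20% of $818 = $163.60. Patient owes $163.60 (running OOP $5988.60). Insurer: $818 − $163.60 = $654.40.

$654.40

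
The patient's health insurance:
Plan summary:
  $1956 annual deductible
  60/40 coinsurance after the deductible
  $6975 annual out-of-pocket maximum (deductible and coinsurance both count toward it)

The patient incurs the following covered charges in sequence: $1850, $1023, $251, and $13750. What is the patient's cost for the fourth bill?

$4551.80

Bill 1, $1850: entire amount goes to the deductible. Cost to patient: $1850. OOP to date $1850.
Bill 2, $1023: $106 to deductible, leaving $917; coinsurance $917 × 40% = $366.80. Patient pays $472.80; OOP now $2322.80.
Bill 3, $251: 40% coinsurance on $251 = $100.40. Patient pays $100.40; OOP now $2423.20.
Bill 4, $13750: 40% coinsurance on $13750 = $5500. OOP would hit $7923.20 > $6975, so the cap limits the patient to $6975 − $2423.20 = $4551.80.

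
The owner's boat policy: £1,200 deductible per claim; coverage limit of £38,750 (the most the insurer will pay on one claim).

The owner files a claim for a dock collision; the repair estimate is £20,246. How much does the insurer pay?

Subtract the deductible: £20,246 − £1,200 = £19,046.
That's under the £38,750 cap, so the insurer reimburses the full £19,046.

£19,046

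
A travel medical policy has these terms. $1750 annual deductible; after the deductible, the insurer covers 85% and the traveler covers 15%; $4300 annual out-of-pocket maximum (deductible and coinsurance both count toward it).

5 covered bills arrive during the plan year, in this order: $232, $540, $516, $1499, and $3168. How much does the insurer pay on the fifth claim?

Claim 1 ($232): fully absorbed by the deductible. Traveler owes $232 (running OOP $232). Plan pays $232 − $232 = $0.
Claim 2 ($540): fully absorbed by the deductible. Traveler pays $540; OOP now $772. Insurer: $540 − $540 = $0.
Claim 3 ($516): entire amount goes to the deductible. Cost to traveler: $516. OOP to date $1288. Insurer: $516 − $516 = $0.
Claim 4 ($1499): $462 finishes the deductible; $1037 goes to coinsurance; traveler's 15% is $155.55. Cost to traveler: $617.55. OOP to date $1905.55. Plan pays $1499 − $617.55 = $881.45.
Claim 5 ($3168): deductible met; 15% of $3168 = $475.20. Cost to traveler: $475.20. OOP to date $2380.75. Insurer: $3168 − $475.20 = $2692.80.

$2692.80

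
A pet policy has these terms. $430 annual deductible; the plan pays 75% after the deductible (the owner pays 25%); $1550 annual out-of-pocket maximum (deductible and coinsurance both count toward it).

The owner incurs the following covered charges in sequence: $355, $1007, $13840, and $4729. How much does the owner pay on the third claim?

$887

Bill 1, $355: fully absorbed by the deductible. Owner owes $355 (running OOP $355).
Bill 2, $1007: deductible takes $75, $932 remains; coinsurance $932 × 25% = $233. Owner pays $308; OOP now $663.
Bill 3, $13840: deductible met; 25% of $13840 = $3460. That would push OOP to $4123, over the $1550 cap, so owner pays $1550 − $663 = $887.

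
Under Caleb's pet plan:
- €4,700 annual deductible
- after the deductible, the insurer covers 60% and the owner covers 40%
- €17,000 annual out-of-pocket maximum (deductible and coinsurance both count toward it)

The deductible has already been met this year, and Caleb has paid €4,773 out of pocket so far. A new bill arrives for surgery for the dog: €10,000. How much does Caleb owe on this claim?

€4,000

With the deductible met, the entire €10,000 is subject to coinsurance.
Coinsurance: €10,000 × 40% = €4,000.
Cumulative spending €4,773 + €4,000 = €8,773 stays under the €17,000 maximum.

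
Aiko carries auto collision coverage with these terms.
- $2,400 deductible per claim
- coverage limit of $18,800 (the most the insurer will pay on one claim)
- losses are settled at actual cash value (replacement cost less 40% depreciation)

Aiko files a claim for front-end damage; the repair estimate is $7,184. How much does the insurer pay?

$1,910.40

At 40% depreciation, ACV = $7,184 − $2,873.60 = $4,310.40.
After the deductible, $4,310.40 − $2,400 = $1,910.40 remains.
$1,910.40 is within the $18,800 limit, so the insurer pays $1,910.40.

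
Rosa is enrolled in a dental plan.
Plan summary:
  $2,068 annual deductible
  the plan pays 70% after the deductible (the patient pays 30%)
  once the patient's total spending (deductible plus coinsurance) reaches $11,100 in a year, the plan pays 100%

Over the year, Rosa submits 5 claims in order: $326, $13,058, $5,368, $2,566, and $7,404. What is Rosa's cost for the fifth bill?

#1 ($326): entire amount goes to the deductible. Patient pays $326; OOP now $326.
#2 ($13,058): $1,742 to deductible, leaving $11,316; 30% of $11,316 = $3,394.80. Patient owes $5,136.80 (running OOP $5,462.80).
#3 ($5,368): deductible already satisfied, so patient's share is 30% × $5,368 = $1,610.40. Cost to patient: $1,610.40. OOP to date $7,073.20.
#4 ($2,566): deductible met; 30% of $2,566 = $769.80. Cost to patient: $769.80. OOP to date $7,843.
#5 ($7,404): deductible already satisfied, so patient's share is 30% × $7,404 = $2,221.20. Patient pays $2,221.20; OOP now $10,064.20.

$2,221.20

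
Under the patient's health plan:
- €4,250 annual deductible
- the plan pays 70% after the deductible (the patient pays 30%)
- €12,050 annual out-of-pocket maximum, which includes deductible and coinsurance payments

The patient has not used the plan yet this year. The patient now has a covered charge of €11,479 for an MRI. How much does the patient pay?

€6,418.70

The full €4,250 deductible is still open; €4,250 of this bill applies to it.
After the €4,250 deductible portion, €11,479 − €4,250 = €7,229 is subject to coinsurance.
30% of €7,229 = €2,168.70 falls to the patient.
Patient responsibility before any cap: €4,250 + €2,168.70 = €6,418.70.
Year-to-date out-of-pocket becomes €0 + €6,418.70 = €6,418.70, still under the €12,050 maximum, so no cap applies.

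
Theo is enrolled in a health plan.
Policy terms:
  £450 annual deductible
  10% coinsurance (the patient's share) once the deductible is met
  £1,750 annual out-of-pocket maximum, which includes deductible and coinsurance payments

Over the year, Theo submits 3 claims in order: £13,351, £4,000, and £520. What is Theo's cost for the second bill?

£9.90

Claim 1 — £13,351: £450 finishes the deductible; £12,901 goes to coinsurance; 10% of £12,901 = £1,290.10. Cost to patient: £1,740.10. OOP to date £1,740.10.
Claim 2 — £4,000: deductible met; 10% of £4,000 = £400. OOP would hit £2,140.10 > £1,750, so the cap limits the patient to £1,750 − £1,740.10 = £9.90.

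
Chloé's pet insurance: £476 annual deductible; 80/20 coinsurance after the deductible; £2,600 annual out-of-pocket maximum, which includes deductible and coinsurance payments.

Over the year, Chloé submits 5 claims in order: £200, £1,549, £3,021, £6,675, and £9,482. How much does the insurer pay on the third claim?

£2,416.80

Claim 1 — £200: entire amount goes to the deductible. Owner owes £200 (running OOP £200). Insurer: £200 − £200 = £0.
Claim 2 — £1,549: £276 to deductible, leaving £1,273; coinsurance £1,273 × 20% = £254.60. Owner owes £530.60 (running OOP £730.60). Plan pays £1,549 − £530.60 = £1,018.40.
Claim 3 — £3,021: 20% coinsurance on £3,021 = £604.20. Owner owes £604.20 (running OOP £1,334.80). Plan pays £3,021 − £604.20 = £2,416.80.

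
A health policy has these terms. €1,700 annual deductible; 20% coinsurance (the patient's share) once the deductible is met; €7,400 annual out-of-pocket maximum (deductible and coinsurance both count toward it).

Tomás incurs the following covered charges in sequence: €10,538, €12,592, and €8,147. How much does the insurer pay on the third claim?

€6,733

#1 (€10,538): €1,700 finishes the deductible; €8,838 goes to coinsurance; patient's 20% is €1,767.60. Patient pays €3,467.60; OOP now €3,467.60. Plan pays €10,538 − €3,467.60 = €7,070.40.
#2 (€12,592): 20% coinsurance on €12,592 = €2,518.40. Patient owes €2,518.40 (running OOP €5,986). Plan pays €12,592 − €2,518.40 = €10,073.60.
#3 (€8,147): 20% coinsurance on €8,147 = €1,629.40. OOP would hit €7,615.40 > €7,400, so the cap limits the patient to €7,400 − €5,986 = €1,414. Plan pays €8,147 − €1,414 = €6,733.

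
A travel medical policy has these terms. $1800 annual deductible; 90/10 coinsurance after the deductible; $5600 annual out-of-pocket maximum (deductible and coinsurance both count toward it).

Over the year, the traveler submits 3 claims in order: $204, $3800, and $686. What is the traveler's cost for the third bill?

#1 ($204): entire amount goes to the deductible. Traveler owes $204 (running OOP $204).
#2 ($3800): $1596 to deductible, leaving $2204; coinsurance $2204 × 10% = $220.40. Traveler pays $1816.40; OOP now $2020.40.
#3 ($686): 10% coinsurance on $686 = $68.60. Traveler pays $68.60; OOP now $2089.

$68.60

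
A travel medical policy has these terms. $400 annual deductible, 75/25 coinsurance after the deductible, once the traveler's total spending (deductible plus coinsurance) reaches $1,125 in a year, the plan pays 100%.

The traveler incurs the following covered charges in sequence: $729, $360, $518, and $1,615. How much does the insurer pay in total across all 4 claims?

Bill 1, $729: $400 finishes the deductible; $329 goes to coinsurance; 25% of $329 = $82.25. Traveler owes $482.25 (running OOP $482.25). Plan pays $729 − $482.25 = $246.75.
Bill 2, $360: 25% coinsurance on $360 = $90. Traveler owes $90 (running OOP $572.25). Plan pays $360 − $90 = $270.
Bill 3, $518: deductible met; 25% of $518 = $129.50. Traveler owes $129.50 (running OOP $701.75). Plan pays $518 − $129.50 = $388.50.
Bill 4, $1,615: 25% coinsurance on $1,615 = $403.75. Traveler owes $403.75 (running OOP $1,105.50). Insurer: $1,615 − $403.75 = $1,211.25.
Insurer total = bills − traveler's total = $3,222 − $1,105.50 = $2,116.50.

$2,116.50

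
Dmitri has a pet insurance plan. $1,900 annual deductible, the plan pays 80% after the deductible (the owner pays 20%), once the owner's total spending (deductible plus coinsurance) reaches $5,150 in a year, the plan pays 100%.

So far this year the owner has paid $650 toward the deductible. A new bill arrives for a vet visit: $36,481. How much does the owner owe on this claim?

$4,500

Remaining deductible: $1,900 − $650 = $1,250.
That leaves $36,481 − $1,250 = $35,231 for coinsurance.
Owner's 20% share of $35,231 is $7,046.20.
That puts the owner's cost at $1,250 + $7,046.20 = $8,296.20 before any cap.
Adding $8,296.20 to the $650 already spent would give $8,946.20, which exceeds the $5,150 cap; the owner pays just $5,150 − $650 = $4,500.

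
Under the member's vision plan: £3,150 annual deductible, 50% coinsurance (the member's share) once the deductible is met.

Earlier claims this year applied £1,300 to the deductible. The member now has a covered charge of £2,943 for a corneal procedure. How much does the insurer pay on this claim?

£1,300 of the £3,150 deductible is already met, leaving £1,850.
That leaves £2,943 − £1,850 = £1,093 for coinsurance.
Coinsurance: £1,093 × 50% = £546.50.
So the member owes £1,850 + £546.50 = £2,396.50.
Insurer pays the balance: £2,943 − £2,396.50 = £546.50.

£546.50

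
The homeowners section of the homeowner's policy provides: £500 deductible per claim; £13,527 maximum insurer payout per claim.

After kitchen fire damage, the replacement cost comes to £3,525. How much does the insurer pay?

£3,025

Subtract the deductible: £3,525 − £500 = £3,025.
That's under the £13,527 cap, so the insurer reimburses the full £3,025.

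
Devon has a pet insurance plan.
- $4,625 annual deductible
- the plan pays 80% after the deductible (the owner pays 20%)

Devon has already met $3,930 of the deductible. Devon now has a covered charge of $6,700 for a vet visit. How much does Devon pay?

Remaining deductible: $4,625 − $3,930 = $695.
That leaves $6,700 − $695 = $6,005 for coinsurance.
20% of $6,005 = $1,201 falls to the owner.
So the owner owes $695 + $1,201 = $1,896.

$1,896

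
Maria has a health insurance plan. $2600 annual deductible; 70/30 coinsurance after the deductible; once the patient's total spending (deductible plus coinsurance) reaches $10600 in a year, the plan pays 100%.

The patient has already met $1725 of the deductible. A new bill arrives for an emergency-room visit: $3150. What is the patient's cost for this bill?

Remaining deductible: $2600 − $1725 = $875.
After the $875 deductible portion, $3150 − $875 = $2275 is subject to coinsurance.
Coinsurance: $2275 × 30% = $682.50.
Patient responsibility before any cap: $875 + $682.50 = $1557.50.
Year-to-date out-of-pocket becomes $1725 + $1557.50 = $3282.50, still under the $10600 maximum, so no cap applies.

$1557.50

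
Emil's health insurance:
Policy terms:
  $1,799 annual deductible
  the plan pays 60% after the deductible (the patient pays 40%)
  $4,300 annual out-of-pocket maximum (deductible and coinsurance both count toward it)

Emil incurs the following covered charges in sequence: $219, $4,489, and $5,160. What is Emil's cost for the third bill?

Claim 1 ($219): fully absorbed by the deductible. Patient pays $219; OOP now $219.
Claim 2 ($4,489): deductible takes $1,580, $2,909 remains; coinsurance $2,909 × 40% = $1,163.60. Cost to patient: $2,743.60. OOP to date $2,962.60.
Claim 3 ($5,160): deductible met; 40% of $5,160 = $2,064. OOP would hit $5,026.60 > $4,300, so the cap limits the patient to $4,300 − $2,962.60 = $1,337.40.

$1,337.40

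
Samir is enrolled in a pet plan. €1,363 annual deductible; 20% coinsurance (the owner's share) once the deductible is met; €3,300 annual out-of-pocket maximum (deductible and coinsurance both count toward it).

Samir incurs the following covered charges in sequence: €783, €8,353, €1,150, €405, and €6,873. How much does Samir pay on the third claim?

#1 (€783): all of it applies to the deductible. Owner owes €783 (running OOP €783).
#2 (€8,353): €580 finishes the deductible; €7,773 goes to coinsurance; coinsurance €7,773 × 20% = €1,554.60. Cost to owner: €2,134.60. OOP to date €2,917.60.
#3 (€1,150): 20% coinsurance on €1,150 = €230. Cost to owner: €230. OOP to date €3,147.60.

€230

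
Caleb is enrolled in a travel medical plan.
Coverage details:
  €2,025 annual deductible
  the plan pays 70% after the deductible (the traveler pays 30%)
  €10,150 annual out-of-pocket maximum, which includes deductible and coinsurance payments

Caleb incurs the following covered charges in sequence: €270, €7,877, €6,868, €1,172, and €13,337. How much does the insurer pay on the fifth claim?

€9,460.60

Claim 1 (€270): entire amount goes to the deductible. Cost to traveler: €270. OOP to date €270. Insurer: €270 − €270 = €0.
Claim 2 (€7,877): deductible takes €1,755, €6,122 remains; traveler's 30% is €1,836.60. Traveler owes €3,591.60 (running OOP €3,861.60). Plan pays €7,877 − €3,591.60 = €4,285.40.
Claim 3 (€6,868): 30% coinsurance on €6,868 = €2,060.40. Traveler pays €2,060.40; OOP now €5,922. Insurer: €6,868 − €2,060.40 = €4,807.60.
Claim 4 (€1,172): deductible already satisfied, so traveler's share is 30% × €1,172 = €351.60. Cost to traveler: €351.60. OOP to date €6,273.60. Plan pays €1,172 − €351.60 = €820.40.
Claim 5 (€13,337): deductible already satisfied, so traveler's share is 30% × €13,337 = €4,001.10. Adding that to €6,273.60 gives €10,274.70, past the €10,150 cap; traveler pays only €10,150 − €6,273.60 = €3,876.40. Plan pays €13,337 − €3,876.40 = €9,460.60.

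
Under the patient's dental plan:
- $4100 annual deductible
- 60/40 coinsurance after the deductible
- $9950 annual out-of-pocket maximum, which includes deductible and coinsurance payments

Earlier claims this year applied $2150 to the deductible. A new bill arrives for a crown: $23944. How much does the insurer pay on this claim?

$16144

Remaining deductible: $4100 − $2150 = $1950.
The remaining $21994 (= $23944 − $1950) moves to coinsurance.
40% of $21994 = $8797.60 falls to the patient.
Patient responsibility before any cap: $1950 + $8797.60 = $10747.60.
That would bring total out-of-pocket to $12897.60, past the $9950 cap. The patient is capped at $9950 − $2150 = $7800 on this claim.
The plan picks up $23944 − $7800 = $16144.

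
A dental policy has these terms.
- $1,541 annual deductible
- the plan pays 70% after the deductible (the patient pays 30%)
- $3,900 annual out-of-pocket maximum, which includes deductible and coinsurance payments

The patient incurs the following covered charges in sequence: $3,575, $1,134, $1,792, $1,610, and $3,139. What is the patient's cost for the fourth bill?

$483

Claim 1 — $3,575: deductible takes $1,541, $2,034 remains; coinsurance $2,034 × 30% = $610.20. Cost to patient: $2,151.20. OOP to date $2,151.20.
Claim 2 — $1,134: deductible already satisfied, so patient's share is 30% × $1,134 = $340.20. Cost to patient: $340.20. OOP to date $2,491.40.
Claim 3 — $1,792: 30% coinsurance on $1,792 = $537.60. Patient pays $537.60; OOP now $3,029.
Claim 4 — $1,610: deductible met; 30% of $1,610 = $483. Patient owes $483 (running OOP $3,512).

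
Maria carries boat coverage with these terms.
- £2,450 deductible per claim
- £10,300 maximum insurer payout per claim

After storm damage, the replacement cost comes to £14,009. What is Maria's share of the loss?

£3,709

Less the £2,450 deductible: £14,009 − £2,450 = £11,559.
£11,559 exceeds the £10,300 limit, so the insurer pays the limit: £10,300.
The owner bears the rest of the original loss: £14,009 − £10,300 = £3,709.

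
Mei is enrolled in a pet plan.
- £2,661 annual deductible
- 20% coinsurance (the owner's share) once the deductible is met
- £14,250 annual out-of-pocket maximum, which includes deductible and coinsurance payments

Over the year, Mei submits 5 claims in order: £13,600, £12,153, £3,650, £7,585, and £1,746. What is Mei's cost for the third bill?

Claim 1 — £13,600: £2,661 to deductible, leaving £10,939; 20% of £10,939 = £2,187.80. Cost to owner: £4,848.80. OOP to date £4,848.80.
Claim 2 — £12,153: deductible met; 20% of £12,153 = £2,430.60. Cost to owner: £2,430.60. OOP to date £7,279.40.
Claim 3 — £3,650: deductible met; 20% of £3,650 = £730. Owner owes £730 (running OOP £8,009.40).

£730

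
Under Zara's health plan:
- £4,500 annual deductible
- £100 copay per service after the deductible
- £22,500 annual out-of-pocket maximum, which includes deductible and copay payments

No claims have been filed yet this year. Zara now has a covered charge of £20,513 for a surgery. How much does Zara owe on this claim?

£4,600

Nothing has been paid toward the £4,500 deductible, so the first £4,500 of this charge is applied there.
After the £4,500 deductible portion, £20,513 − £4,500 = £16,013 is subject to the copay.
Copay on this service: £100.
So the patient owes £4,500 + £100 = £4,600 before any cap.
Year-to-date out-of-pocket becomes £0 + £4,600 = £4,600, still under the £22,500 maximum, so no cap applies.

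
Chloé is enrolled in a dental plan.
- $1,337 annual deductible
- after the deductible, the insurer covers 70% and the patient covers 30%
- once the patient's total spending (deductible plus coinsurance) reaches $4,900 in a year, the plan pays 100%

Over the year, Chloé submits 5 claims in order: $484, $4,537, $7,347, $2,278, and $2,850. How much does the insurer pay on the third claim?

$5,142.90

#1 ($484): entire amount goes to the deductible. Patient owes $484 (running OOP $484). Insurer: $484 − $484 = $0.
#2 ($4,537): deductible takes $853, $3,684 remains; coinsurance $3,684 × 30% = $1,105.20. Patient owes $1,958.20 (running OOP $2,442.20). Plan pays $4,537 − $1,958.20 = $2,578.80.
#3 ($7,347): 30% coinsurance on $7,347 = $2,204.10. Cost to patient: $2,204.10. OOP to date $4,646.30. Insurer: $7,347 − $2,204.10 = $5,142.90.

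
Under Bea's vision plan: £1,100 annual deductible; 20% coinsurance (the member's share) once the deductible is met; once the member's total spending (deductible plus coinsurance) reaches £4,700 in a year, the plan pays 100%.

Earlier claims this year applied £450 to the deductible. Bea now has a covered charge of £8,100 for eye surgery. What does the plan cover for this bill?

£450 of the £1,100 deductible is already met, leaving £650.
The remaining £7,450 (= £8,100 − £650) moves to coinsurance.
Member's 20% share of £7,450 is £1,490.
That puts the member's cost at £650 + £1,490 = £2,140 before any cap.
Cumulative spending £450 + £2,140 = £2,590 stays under the £4,700 maximum.
Insurer pays the balance: £8,100 − £2,140 = £5,960.

£5,960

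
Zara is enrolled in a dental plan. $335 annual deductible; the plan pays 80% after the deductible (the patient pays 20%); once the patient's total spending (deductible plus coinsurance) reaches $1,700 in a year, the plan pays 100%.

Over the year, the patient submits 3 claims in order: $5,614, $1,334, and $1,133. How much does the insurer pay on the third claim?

$1,090.60

Claim 1 ($5,614): $335 to deductible, leaving $5,279; patient's 20% is $1,055.80. Patient pays $1,390.80; OOP now $1,390.80. Insurer: $5,614 − $1,390.80 = $4,223.20.
Claim 2 ($1,334): deductible already satisfied, so patient's share is 20% × $1,334 = $266.80. Patient pays $266.80; OOP now $1,657.60. Insurer: $1,334 − $266.80 = $1,067.20.
Claim 3 ($1,133): deductible already satisfied, so patient's share is 20% × $1,133 = $226.60. OOP would hit $1,884.20 > $1,700, so the cap limits the patient to $1,700 − $1,657.60 = $42.40. Plan pays $1,133 − $42.40 = $1,090.60.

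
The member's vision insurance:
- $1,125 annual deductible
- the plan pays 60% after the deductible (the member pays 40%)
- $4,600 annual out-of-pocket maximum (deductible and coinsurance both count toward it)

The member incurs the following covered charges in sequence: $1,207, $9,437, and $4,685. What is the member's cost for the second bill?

Claim 1 — $1,207: $1,125 finishes the deductible; $82 goes to coinsurance; coinsurance $82 × 40% = $32.80. Cost to member: $1,157.80. OOP to date $1,157.80.
Claim 2 — $9,437: 40% coinsurance on $9,437 = $3,774.80. Adding that to $1,157.80 gives $4,932.60, past the $4,600 cap; member pays only $4,600 − $1,157.80 = $3,442.20.

$3,442.20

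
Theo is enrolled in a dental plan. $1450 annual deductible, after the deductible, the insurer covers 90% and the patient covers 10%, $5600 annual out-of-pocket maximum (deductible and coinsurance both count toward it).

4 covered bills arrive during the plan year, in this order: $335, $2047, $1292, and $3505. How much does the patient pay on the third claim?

$129.20

Bill 1, $335: all of it applies to the deductible. Patient pays $335; OOP now $335.
Bill 2, $2047: deductible takes $1115, $932 remains; 10% of $932 = $93.20. Cost to patient: $1208.20. OOP to date $1543.20.
Bill 3, $1292: deductible met; 10% of $1292 = $129.20. Patient owes $129.20 (running OOP $1672.40).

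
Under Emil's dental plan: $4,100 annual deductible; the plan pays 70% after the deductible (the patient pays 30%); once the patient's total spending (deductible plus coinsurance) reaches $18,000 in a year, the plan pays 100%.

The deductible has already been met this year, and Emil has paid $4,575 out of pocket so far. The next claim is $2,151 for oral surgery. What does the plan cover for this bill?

With the deductible met, the entire $2,151 is subject to coinsurance.
Patient's 30% share of $2,151 is $645.30.
Cumulative spending $4,575 + $645.30 = $5,220.30 stays under the $18,000 maximum.
Insurer pays the balance: $2,151 − $645.30 = $1,505.70.

$1,505.70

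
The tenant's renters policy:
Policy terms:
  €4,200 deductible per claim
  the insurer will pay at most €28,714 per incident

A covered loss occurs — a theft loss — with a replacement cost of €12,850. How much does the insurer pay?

Subtract the deductible: €12,850 − €4,200 = €8,650.
€8,650 ≤ €28,714, so the limit doesn't bind; insurer pays €8,650.

€8,650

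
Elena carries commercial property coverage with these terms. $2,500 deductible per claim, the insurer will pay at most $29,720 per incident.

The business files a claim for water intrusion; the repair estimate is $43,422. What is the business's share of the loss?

$13,702

Subtract the deductible: $43,422 − $2,500 = $40,922.
The $29,720 per-incident cap binds; insurer pays $29,720.
Business's share is the uncovered remainder: $43,422 − $29,720 = $13,702.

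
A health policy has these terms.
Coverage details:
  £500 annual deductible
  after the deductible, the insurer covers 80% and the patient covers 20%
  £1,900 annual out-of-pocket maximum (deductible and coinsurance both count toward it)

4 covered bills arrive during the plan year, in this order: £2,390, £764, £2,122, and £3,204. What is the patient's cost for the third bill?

£424.40

Bill 1, £2,390: £500 to deductible, leaving £1,890; patient's 20% is £378. Patient owes £878 (running OOP £878).
Bill 2, £764: 20% coinsurance on £764 = £152.80. Patient pays £152.80; OOP now £1,030.80.
Bill 3, £2,122: deductible met; 20% of £2,122 = £424.40. Patient pays £424.40; OOP now £1,455.20.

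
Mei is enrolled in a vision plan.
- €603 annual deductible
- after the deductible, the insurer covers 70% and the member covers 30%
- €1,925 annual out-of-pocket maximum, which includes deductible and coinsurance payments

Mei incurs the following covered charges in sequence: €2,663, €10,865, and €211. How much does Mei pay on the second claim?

Claim 1 (€2,663): deductible takes €603, €2,060 remains; 30% of €2,060 = €618. Member pays €1,221; OOP now €1,221.
Claim 2 (€10,865): 30% coinsurance on €10,865 = €3,259.50. That would push OOP to €4,480.50, over the €1,925 cap, so member pays €1,925 − €1,221 = €704.

€704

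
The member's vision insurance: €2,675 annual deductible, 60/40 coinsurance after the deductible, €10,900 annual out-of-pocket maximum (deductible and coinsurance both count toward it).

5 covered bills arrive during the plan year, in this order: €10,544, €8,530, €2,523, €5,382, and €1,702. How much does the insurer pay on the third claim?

€1,513.80

Claim 1 (€10,544): €2,675 finishes the deductible; €7,869 goes to coinsurance; coinsurance €7,869 × 40% = €3,147.60. Member owes €5,822.60 (running OOP €5,822.60). Plan pays €10,544 − €5,822.60 = €4,721.40.
Claim 2 (€8,530): 40% coinsurance on €8,530 = €3,412. Member owes €3,412 (running OOP €9,234.60). Insurer: €8,530 − €3,412 = €5,118.
Claim 3 (€2,523): deductible met; 40% of €2,523 = €1,009.20. Member owes €1,009.20 (running OOP €10,243.80). Plan pays €2,523 − €1,009.20 = €1,513.80.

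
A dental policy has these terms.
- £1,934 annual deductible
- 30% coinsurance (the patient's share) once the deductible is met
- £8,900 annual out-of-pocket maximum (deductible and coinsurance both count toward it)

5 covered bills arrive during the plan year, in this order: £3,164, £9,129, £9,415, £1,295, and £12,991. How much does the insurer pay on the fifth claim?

Claim 1 — £3,164: £1,934 to deductible, leaving £1,230; patient's 30% is £369. Patient owes £2,303 (running OOP £2,303). Insurer: £3,164 − £2,303 = £861.
Claim 2 — £9,129: 30% coinsurance on £9,129 = £2,738.70. Cost to patient: £2,738.70. OOP to date £5,041.70. Insurer: £9,129 − £2,738.70 = £6,390.30.
Claim 3 — £9,415: 30% coinsurance on £9,415 = £2,824.50. Patient owes £2,824.50 (running OOP £7,866.20). Plan pays £9,415 − £2,824.50 = £6,590.50.
Claim 4 — £1,295: deductible met; 30% of £1,295 = £388.50. Patient owes £388.50 (running OOP £8,254.70). Insurer: £1,295 − £388.50 = £906.50.
Claim 5 — £12,991: deductible met; 30% of £12,991 = £3,897.30. That would push OOP to £12,152, over the £8,900 cap, so patient pays £8,900 − £8,254.70 = £645.30. Plan pays £12,991 − £645.30 = £12,345.70.

£12,345.70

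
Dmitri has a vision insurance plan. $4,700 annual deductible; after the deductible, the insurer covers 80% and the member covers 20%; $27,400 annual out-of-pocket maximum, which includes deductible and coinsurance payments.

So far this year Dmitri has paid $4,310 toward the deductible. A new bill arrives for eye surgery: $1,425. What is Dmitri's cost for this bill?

$4,310 of the $4,700 deductible is already met, leaving $390.
After the $390 deductible portion, $1,425 − $390 = $1,035 is subject to coinsurance.
20% of $1,035 = $207 falls to the member.
Member responsibility before any cap: $390 + $207 = $597.
Cumulative spending $4,310 + $597 = $4,907 stays under the $27,400 maximum.

$597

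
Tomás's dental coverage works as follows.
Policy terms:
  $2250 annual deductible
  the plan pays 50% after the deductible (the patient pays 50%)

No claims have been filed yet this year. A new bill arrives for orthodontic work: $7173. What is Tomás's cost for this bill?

$4711.50

The full $2250 deductible is still open; $2250 of this bill applies to it.
The remaining $4923 (= $7173 − $2250) moves to coinsurance.
50% of $4923 = $2461.50 falls to the patient.
Patient responsibility: $2250 + $2461.50 = $4711.50.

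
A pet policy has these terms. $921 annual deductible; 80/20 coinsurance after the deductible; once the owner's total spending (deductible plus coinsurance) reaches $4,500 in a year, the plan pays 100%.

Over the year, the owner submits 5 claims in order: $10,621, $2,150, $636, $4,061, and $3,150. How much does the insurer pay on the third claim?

Bill 1, $10,621: $921 to deductible, leaving $9,700; coinsurance $9,700 × 20% = $1,940. Cost to owner: $2,861. OOP to date $2,861. Insurer: $10,621 − $2,861 = $7,760.
Bill 2, $2,150: deductible already satisfied, so owner's share is 20% × $2,150 = $430. Cost to owner: $430. OOP to date $3,291. Plan pays $2,150 − $430 = $1,720.
Bill 3, $636: deductible already satisfied, so owner's share is 20% × $636 = $127.20. Owner pays $127.20; OOP now $3,418.20. Insurer: $636 − $127.20 = $508.80.

$508.80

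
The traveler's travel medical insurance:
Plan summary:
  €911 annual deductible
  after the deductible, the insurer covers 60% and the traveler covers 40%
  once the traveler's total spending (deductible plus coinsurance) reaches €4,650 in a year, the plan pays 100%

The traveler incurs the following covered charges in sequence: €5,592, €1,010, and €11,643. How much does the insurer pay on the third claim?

€10,180.40

Bill 1, €5,592: €911 to deductible, leaving €4,681; 40% of €4,681 = €1,872.40. Cost to traveler: €2,783.40. OOP to date €2,783.40. Insurer: €5,592 − €2,783.40 = €2,808.60.
Bill 2, €1,010: 40% coinsurance on €1,010 = €404. Traveler owes €404 (running OOP €3,187.40). Plan pays €1,010 − €404 = €606.
Bill 3, €11,643: 40% coinsurance on €11,643 = €4,657.20. Adding that to €3,187.40 gives €7,844.60, past the €4,650 cap; traveler pays only €4,650 − €3,187.40 = €1,462.60. Plan pays €11,643 − €1,462.60 = €10,180.40.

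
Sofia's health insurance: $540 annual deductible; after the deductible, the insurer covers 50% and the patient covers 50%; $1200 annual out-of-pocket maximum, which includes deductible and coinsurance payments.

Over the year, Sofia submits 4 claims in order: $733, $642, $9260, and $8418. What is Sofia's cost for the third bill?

Claim 1 ($733): $540 to deductible, leaving $193; 50% of $193 = $96.50. Cost to patient: $636.50. OOP to date $636.50.
Claim 2 ($642): deductible met; 50% of $642 = $321. Patient pays $321; OOP now $957.50.
Claim 3 ($9260): 50% coinsurance on $9260 = $4630. That would push OOP to $5587.50, over the $1200 cap, so patient pays $1200 − $957.50 = $242.50.

$242.50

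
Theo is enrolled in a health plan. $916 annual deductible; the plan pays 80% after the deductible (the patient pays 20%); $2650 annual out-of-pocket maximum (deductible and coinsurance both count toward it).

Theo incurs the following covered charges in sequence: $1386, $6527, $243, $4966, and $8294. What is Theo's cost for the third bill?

Claim 1 ($1386): $916 finishes the deductible; $470 goes to coinsurance; patient's 20% is $94. Patient owes $1010 (running OOP $1010).
Claim 2 ($6527): 20% coinsurance on $6527 = $1305.40. Patient owes $1305.40 (running OOP $2315.40).
Claim 3 ($243): deductible met; 20% of $243 = $48.60. Patient pays $48.60; OOP now $2364.

$48.60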